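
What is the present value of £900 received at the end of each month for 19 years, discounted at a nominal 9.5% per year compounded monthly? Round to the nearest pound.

£94,853

With 12 periods per year: i = 0.00791667, n = 228.
PV = PMT · [1 − (1+i)^(−n)] / i = 900 · 105.391883 = 94,852.6949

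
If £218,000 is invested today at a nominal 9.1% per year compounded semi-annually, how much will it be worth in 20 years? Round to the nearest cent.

£1,292,462.59

Periodic rate i = 0.091/2 = 0.0455; n = 20 × 2 = 40 periods.
FV = PV·(1+i)^n = 218,000 × 5.928727 = 1,292,462.5851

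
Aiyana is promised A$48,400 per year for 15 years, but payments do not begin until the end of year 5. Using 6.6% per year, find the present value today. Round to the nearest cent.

PV at t=4 (ordinary 15-year annuity): 48400 × a(15|0.066) = 48400 × 9.342560 = 452,179.9230
Discount back 4 years: 452,179.9230 × (1+0.066)^(−4) = 452,179.9230 × 0.774410 = 350,172.8387

A$350,172.84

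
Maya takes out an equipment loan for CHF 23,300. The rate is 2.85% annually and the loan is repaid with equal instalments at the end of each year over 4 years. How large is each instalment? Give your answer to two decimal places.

PMT = 23300 / ( [1 − (1+0.0285)^(−4)] / 0.0285 ) = 23300 / 3.730470 = 6,245.8614

CHF 6,245.86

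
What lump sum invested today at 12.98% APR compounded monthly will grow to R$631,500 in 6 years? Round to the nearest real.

i = 0.1298/12 = 0.0108167 per month; n = 6·12 = 72.
PV = 631,500 / (1 + 0.0108167)^72 = 631,500 / 2.169763 = 291,045.5613

R$291,046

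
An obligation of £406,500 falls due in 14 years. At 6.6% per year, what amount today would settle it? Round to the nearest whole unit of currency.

£166,134

PV = 406,500 / (1 + 0.066)^14 = 406,500 / 2.446813 = 166,134.4447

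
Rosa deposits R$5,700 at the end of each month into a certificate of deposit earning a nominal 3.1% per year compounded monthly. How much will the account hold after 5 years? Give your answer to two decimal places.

R$369,414.30

Periodic rate i = 0.031/12 = 0.00258333; n = 5 × 12 = 60 periods.
Accumulation factor s(60|0.00258333) = 64.809527; FV = 5700 × 64.809527 = 369,414.3039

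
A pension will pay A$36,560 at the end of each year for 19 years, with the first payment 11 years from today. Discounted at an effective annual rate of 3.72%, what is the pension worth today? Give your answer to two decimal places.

PV at t=10 (ordinary 19-year annuity): 36560 × a(19|0.0372) = 36560 × 13.451925 = 491,802.3679
PV₀ = 491,802.3679 / (1+0.0372)^10 = 491,802.3679 / 1.440871 = 341,322.9845

A$341,322.98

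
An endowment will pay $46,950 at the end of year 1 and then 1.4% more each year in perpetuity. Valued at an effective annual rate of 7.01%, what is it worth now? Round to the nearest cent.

PV = D₁/(r − g) = 46950/(0.0701 − 0.014) = 836,898.3957

$836,898.40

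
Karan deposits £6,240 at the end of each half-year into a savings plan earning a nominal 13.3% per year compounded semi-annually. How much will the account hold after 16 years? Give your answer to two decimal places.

£642,559.78

i = 0.133/2 = 0.0665 per half-year; n = 16·2 = 32.
Accumulation factor s(32|0.0665) = 102.974324; FV = 6240 × 102.974324 = 642,559.7802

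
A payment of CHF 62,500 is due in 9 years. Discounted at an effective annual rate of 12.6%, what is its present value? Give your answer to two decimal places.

PV = 62,500 / (1 + 0.126)^9 = 62,500 / 2.909682 = 21,480.0112

CHF 21,480.01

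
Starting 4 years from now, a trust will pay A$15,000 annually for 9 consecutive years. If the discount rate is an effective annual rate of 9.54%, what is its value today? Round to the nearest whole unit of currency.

Value one period before first payment (t=3): 15000 × [1 − (1+0.0954)^(−9)] / 0.0954 = 15000 × 5.865849 = 87,987.7306
PV₀ = 87,987.7306 / (1+0.0954)^3 = 87,987.7306 / 1.314372 = 66,942.8051

A$66,943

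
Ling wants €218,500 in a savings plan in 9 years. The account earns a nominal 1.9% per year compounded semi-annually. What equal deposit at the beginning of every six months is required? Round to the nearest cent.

With 2 periods per year: i = 0.0095, n = 18.
PMT = 218500 / ( [(1+0.0095)^18 − 1] / 0.0095 × (1+i) ) = 218500 / 19.715372 = 11,082.7225

€11,082.72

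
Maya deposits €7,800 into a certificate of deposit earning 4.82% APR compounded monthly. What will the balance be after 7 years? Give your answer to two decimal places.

With 12 periods per year: i = 0.00401667, n = 84.
FV = 7,800 × (1 + 0.00401667)^84 = 10,922.7518

€10,922.75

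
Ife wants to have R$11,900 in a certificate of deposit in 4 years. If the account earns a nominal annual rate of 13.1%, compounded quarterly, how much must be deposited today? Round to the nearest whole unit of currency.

R$7,106

Periodic rate i = 0.131/4 = 0.03275; n = 4 × 4 = 16 periods.
PV = FV·(1+i)^(−n) = 11,900 × 0.597141 = 7,105.9755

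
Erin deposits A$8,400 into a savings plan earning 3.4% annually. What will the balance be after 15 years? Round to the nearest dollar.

A$13,870

FV = 8,400 × (1 + 0.034)^15 = 13,870.3483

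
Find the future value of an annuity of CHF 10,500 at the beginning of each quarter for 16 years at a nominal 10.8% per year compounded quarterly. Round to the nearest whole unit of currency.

CHF 1,797,987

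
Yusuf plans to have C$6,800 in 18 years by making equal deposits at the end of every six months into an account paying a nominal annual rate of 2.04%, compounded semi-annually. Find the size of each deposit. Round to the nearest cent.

i = 0.0204/2 = 0.0102 per half-year; n = 18·2 = 36.
PMT = 6800 / ( [(1+0.0102)^36 − 1] / 0.0102 ) = 6800 / 43.235662 = 157.2776

C$157.28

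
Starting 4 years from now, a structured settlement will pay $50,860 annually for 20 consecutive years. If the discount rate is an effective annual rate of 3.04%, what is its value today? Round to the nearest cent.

$689,101.67

PV at t=3 (ordinary 20-year annuity): 50860 × a(20|0.0304) = 50860 × 14.822604 = 753,877.6272
PV₀ = 753,877.6272 / (1+0.0304)^3 = 753,877.6272 / 1.094001 = 689,101.6739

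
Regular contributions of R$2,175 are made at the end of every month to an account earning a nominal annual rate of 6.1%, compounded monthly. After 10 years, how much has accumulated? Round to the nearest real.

With 12 periods per year: i = 0.00508333, n = 120.
Accumulation factor s(120|0.00508333) = 164.771762; FV = 2175 × 164.771762 = 358,378.5833

R$358,379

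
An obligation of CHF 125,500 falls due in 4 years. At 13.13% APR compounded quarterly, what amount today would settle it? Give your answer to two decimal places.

With 4 periods per year: i = 0.032825, n = 16.
Discount factor = (1+0.032825)^(−16) = 0.596447; PV = 125,500 × 0.596447 = 74,854.1458

CHF 74,854.15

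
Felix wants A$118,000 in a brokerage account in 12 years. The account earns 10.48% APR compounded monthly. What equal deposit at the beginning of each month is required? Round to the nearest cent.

Periodic rate i = 0.1048/12 = 0.00873333; n = 12 × 12 = 144 periods.
PMT = 118000 / ( [(1+0.00873333)^144 − 1] / 0.00873333 × (1+i) ) = 118000 / 288.507876 = 409.0010

A$409.00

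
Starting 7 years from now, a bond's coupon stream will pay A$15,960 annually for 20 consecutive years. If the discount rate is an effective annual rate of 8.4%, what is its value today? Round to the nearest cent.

A$93,771.50

PV at t=6 (ordinary 20-year annuity): 15960 × a(20|0.084) = 15960 × 9.532651 = 152,141.1030
PV₀ = 152,141.1030 / (1+0.084)^6 = 152,141.1030 / 1.622466 = 93,771.5009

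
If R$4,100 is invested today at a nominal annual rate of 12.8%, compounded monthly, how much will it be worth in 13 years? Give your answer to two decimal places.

Periodic rate i = 0.128/12 = 0.0106667; n = 13 × 12 = 156 periods.
FV = 4,100 × (1 + 0.0106667)^156 = 21,459.6605

R$21,459.66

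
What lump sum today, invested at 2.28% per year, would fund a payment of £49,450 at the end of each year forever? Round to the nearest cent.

£2,168,859.65

PV = PMT / i = 49450 / 0.0228 = 2,168,859.6491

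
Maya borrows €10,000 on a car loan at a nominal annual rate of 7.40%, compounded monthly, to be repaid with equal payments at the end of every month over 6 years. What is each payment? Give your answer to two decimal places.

With 12 periods per year: i = 0.00616667, n = 72.
Annuity-PV factor = 57.998823; PMT = 10000 / 57.998823 = 172.4173

€172.42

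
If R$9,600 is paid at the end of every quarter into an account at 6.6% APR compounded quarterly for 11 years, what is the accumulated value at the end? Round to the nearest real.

R$613,579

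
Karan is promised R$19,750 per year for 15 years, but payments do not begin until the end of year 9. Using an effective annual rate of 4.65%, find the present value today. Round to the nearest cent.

R$145,939.18

Value one period before first payment (t=8): 19750 × [1 − (1+0.0465)^(−15)] / 0.0465 = 19750 × 10.629643 = 209,935.4462
Discount back 8 years: 209,935.4462 × (1+0.0465)^(−8) = 209,935.4462 × 0.695162 = 145,939.1832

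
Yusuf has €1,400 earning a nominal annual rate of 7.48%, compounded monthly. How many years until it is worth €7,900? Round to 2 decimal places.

23.21 years

Periodic rate i = 0.0748/12 = 0.00623333.
n = ln(7900/1400) / ln(1+0.00623333) = ln(5.64286) / 0.006214 = 278.4671 months
= 278.4671/12 years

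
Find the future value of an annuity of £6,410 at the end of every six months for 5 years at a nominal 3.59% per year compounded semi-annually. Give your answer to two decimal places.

i = 0.0359/2 = 0.01795 per half-year; n = 5·2 = 10.
Accumulation factor s(10|0.01795) = 10.847655; FV = 6410 × 10.847655 = 69,533.4711

£69,533.47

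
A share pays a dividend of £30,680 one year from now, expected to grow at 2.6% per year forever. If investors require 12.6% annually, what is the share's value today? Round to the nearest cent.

£306,800.00

PV = D₁/(r − g) = 30680/(0.126 − 0.026) = 306,800.0000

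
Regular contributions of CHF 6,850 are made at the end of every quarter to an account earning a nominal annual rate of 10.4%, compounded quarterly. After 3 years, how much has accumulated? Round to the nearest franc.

Periodic rate i = 0.104/4 = 0.026; n = 3 × 4 = 12 periods.
Accumulation factor s(12|0.026) = 13.873793; FV = 6850 × 13.873793 = 95,035.4839

CHF 95,035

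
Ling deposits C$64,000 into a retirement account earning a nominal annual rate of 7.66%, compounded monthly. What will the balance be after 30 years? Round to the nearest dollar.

C$632,436

i = 0.0766/12 = 0.00638333 per month; n = 30·12 = 360.
FV = PV·(1+i)^n = 64,000 × 9.881819 = 632,436.4219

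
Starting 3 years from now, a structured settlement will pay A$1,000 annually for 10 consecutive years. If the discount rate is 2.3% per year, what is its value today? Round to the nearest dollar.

A$8,450

PV at t=2 (ordinary 10-year annuity): 1000 × a(10|0.023) = 1000 × 8.843210 = 8,843.2102
Discount back 2 years: 8,843.2102 × (1+0.023)^(−2) = 8,843.2102 × 0.955540 = 8,450.0384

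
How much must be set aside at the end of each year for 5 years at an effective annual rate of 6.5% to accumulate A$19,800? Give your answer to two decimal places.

A$3,477.56

FV-annuity factor = 5.693641; PMT = 19800 / 5.693641 = 3,477.5638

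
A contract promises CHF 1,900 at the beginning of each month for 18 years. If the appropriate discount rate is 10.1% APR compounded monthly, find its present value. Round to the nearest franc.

Periodic rate i = 0.101/12 = 0.00841667; n = 18 × 12 = 216 periods.
PV = PMT · [1 − (1+i)^(−n)] / i × (1+i) = 1900 · 100.211854 = 190,402.5229
Payments are at the start of each period, so multiply by (1+i).

CHF 190,403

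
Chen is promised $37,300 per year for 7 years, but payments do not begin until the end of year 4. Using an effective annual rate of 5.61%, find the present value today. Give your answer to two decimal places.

Value one period before first payment (t=3): 37300 × [1 − (1+0.0561)^(−7)] / 0.0561 = 37300 × 5.660600 = 211,140.3685
PV₀ = 211,140.3685 / (1+0.0561)^3 = 211,140.3685 / 1.177918 = 179,248.7548

$179,248.75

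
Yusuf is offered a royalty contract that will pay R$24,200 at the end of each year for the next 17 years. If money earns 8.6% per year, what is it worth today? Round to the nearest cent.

R$212,178.81

PV = PMT · [1 − (1+i)^(−n)] / i = 24200 · 8.767719 = 212,178.8089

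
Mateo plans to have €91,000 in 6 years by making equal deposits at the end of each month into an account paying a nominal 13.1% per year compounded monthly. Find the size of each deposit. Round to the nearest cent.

i = 0.131/12 = 0.0109167 per month; n = 6·12 = 72.
FV-annuity factor = 108.574617; PMT = 91000 / 108.574617 = 838.1333

€838.13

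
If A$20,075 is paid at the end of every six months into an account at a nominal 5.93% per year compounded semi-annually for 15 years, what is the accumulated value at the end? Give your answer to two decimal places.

A$949,679.57

With 2 periods per year: i = 0.02965, n = 30.
Accumulation factor s(30|0.02965) = 47.306579; FV = 20075 × 47.306579 = 949,679.5722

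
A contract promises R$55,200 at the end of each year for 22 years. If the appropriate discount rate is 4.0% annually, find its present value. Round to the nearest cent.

PV = PMT · [1 − (1+i)^(−n)] / i = 55200 · 14.451115 = 797,701.5664

R$797,701.57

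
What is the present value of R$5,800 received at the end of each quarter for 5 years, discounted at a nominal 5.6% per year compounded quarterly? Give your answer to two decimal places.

R$100,566.69

With 4 periods per year: i = 0.014, n = 20.
Annuity factor a(20|0.014) = 17.339084; PV = 5800 × 17.339084 = 100,566.6883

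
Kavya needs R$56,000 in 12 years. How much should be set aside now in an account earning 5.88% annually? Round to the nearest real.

Discount factor = (1+0.0588)^(−12) = 0.503771; PV = 56,000 × 0.503771 = 28,211.1529

R$28,211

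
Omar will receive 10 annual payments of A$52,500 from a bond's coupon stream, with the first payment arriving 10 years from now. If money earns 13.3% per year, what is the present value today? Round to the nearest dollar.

A$91,496

Value one period before first payment (t=9): 52500 × [1 − (1+0.133)^(−10)] / 0.133 = 52500 × 5.361801 = 281,494.5728
PV₀ = 281,494.5728 / (1+0.133)^9 = 281,494.5728 / 3.076587 = 91,495.7323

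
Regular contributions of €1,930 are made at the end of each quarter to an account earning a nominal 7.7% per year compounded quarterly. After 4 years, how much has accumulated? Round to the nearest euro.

€35,765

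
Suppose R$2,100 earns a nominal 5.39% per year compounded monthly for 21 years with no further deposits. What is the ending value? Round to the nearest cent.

R$6,496.76

i = 0.0539/12 = 0.00449167 per month; n = 21·12 = 252.
FV = 2,100 × (1 + 0.00449167)^252 = 6,496.7553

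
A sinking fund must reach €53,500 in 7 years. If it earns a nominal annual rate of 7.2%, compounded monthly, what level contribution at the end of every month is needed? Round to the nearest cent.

€491.70

With 12 periods per year: i = 0.006, n = 84.
FV-annuity factor = 108.806391; PMT = 53500 / 108.806391 = 491.6991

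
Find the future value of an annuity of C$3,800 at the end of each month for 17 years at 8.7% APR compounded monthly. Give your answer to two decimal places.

Periodic rate i = 0.087/12 = 0.00725; n = 17 × 12 = 204 periods.
Accumulation factor s(204|0.00725) = 464.165753; FV = 3800 × 464.165753 = 1,763,829.8600

C$1,763,829.86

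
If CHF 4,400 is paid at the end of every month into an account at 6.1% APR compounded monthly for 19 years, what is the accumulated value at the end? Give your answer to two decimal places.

Periodic rate i = 0.061/12 = 0.00508333; n = 19 × 12 = 228 periods.
FV = 4400 × [(1+0.00508333)^228 − 1] / 0.00508333 = 4400 × 428.341547 = 1,884,702.8061

CHF 1,884,702.81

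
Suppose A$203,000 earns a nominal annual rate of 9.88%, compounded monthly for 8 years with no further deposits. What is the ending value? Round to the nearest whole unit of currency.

Periodic rate i = 0.0988/12 = 0.00823333; n = 8 × 12 = 96 periods.
203,000 × (1+0.00823333)^96 = 203,000 × 2.197156 = 446,022.7305

A$446,023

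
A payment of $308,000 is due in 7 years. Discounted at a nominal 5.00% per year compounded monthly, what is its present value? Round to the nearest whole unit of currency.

$217,202

With 12 periods per year: i = 0.00416667, n = 84.
PV = FV·(1+i)^(−n) = 308,000 × 0.705201 = 217,201.8120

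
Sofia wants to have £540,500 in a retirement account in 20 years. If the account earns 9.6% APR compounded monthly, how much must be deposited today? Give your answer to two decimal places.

With 12 periods per year: i = 0.008, n = 240.
PV = 540,500 / (1 + 0.008)^240 = 540,500 / 6.769050 = 79,848.7261

£79,848.73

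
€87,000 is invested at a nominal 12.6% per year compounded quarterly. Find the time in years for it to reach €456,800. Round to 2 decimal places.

Periodic rate i = 0.126/4 = 0.0315.
(1+i)^n = 456800/87000 = 5.25057, so n = ln 5.25057 / ln 1.0315 = 53.4705 quarters
= 53.4705/4 years

13.37 years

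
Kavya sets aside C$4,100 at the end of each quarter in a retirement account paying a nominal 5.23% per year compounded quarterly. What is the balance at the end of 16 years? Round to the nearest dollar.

C$406,544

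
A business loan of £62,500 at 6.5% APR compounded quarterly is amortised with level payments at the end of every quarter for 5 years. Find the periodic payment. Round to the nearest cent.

£3,685.37

With 4 periods per year: i = 0.01625, n = 20.
PMT = 62500 / ( [1 − (1+0.01625)^(−20)] / 0.01625 ) = 62500 / 16.958934 = 3,685.3732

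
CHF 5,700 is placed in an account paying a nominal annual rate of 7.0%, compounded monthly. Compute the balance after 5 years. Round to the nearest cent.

CHF 8,080.46

i = 0.07/12 = 0.00583333 per month; n = 5·12 = 60.
5,700 × (1+0.00583333)^60 = 5,700 × 1.417625 = 8,080.4640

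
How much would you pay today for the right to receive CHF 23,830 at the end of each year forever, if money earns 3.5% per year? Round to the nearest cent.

PV = C/r = 23830/0.035 = 680,857.1429

CHF 680,857.14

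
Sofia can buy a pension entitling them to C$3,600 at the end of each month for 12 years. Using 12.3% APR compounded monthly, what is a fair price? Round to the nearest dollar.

C$270,343

i = 0.123/12 = 0.01025 per month; n = 12·12 = 144.
Annuity factor a(144|0.01025) = 75.095251; PV = 3600 × 75.095251 = 270,342.9052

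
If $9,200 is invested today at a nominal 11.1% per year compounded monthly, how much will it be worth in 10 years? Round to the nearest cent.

$27,774.02

With 12 periods per year: i = 0.00925, n = 120.
FV = 9,200 × (1 + 0.00925)^120 = 27,774.0234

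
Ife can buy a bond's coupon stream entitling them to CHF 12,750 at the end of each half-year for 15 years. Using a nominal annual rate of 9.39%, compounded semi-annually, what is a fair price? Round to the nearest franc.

CHF 203,001

i = 0.0939/2 = 0.04695 per half-year; n = 15·2 = 30.
PV = 12750 × [1 − (1+0.04695)^(−30)] / 0.04695 = 12750 × 15.921683 = 203,001.4629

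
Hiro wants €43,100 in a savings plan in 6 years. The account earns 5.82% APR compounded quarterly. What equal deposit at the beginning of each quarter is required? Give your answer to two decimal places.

Periodic rate i = 0.0582/4 = 0.01455; n = 6 × 4 = 24 periods.
FV-annuity factor × (1+i) = 28.893383; PMT = 43100 / 28.893383 = 1,491.6910

€1,491.69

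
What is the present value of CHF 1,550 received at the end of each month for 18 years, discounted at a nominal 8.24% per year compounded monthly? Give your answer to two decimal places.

i = 0.0824/12 = 0.00686667 per month; n = 18·12 = 216.
PV = PMT · [1 − (1+i)^(−n)] / i = 1550 · 112.417927 = 174,247.7863

CHF 174,247.79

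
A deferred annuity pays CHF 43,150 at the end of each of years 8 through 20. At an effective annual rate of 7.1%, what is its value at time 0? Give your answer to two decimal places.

Value one period before first payment (t=7): 43150 × [1 − (1+0.071)^(−13)] / 0.071 = 43150 × 8.310484 = 358,597.3744
PV₀ = 358,597.3744 / (1+0.071)^7 = 358,597.3744 / 1.616316 = 221,860.9200

CHF 221,860.92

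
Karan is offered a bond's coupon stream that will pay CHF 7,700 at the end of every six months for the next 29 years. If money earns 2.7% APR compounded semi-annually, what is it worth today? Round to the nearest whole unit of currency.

i = 0.027/2 = 0.0135 per half-year; n = 29·2 = 58.
PV = PMT · [1 − (1+i)^(−n)] / i = 7700 · 40.041989 = 308,323.3167

CHF 308,323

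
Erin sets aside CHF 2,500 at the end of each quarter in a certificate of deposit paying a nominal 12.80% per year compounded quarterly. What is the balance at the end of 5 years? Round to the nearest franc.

CHF 68,559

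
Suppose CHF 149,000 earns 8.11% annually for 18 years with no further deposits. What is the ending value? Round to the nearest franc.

CHF 606,418

FV = PV·(1+i)^n = 149,000 × 4.069918 = 606,417.7164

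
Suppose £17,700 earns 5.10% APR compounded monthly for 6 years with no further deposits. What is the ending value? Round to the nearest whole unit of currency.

With 12 periods per year: i = 0.00425, n = 72.
17,700 × (1+0.00425)^72 = 17,700 × 1.357102 = 24,020.7064

£24,021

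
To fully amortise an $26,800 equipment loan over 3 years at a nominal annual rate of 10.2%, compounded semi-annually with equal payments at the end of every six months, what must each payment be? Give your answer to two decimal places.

$5,296.97

Periodic rate i = 0.102/2 = 0.051; n = 3 × 2 = 6 periods.
Annuity-PV factor = 5.059500; PMT = 26800 / 5.059500 = 5,296.9658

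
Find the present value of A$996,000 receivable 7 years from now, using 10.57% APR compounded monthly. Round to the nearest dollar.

A$476,795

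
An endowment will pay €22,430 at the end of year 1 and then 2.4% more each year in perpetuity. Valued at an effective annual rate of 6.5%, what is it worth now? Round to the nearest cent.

€547,073.17

PV = D₁/(r − g) = 22430/(0.065 − 0.024) = 547,073.1707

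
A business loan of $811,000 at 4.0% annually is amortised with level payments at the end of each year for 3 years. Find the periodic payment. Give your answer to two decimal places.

PMT = 811000 / ( [1 − (1+0.04)^(−3)] / 0.04 ) = 811000 / 2.775091 = 292,242.6653

$292,242.67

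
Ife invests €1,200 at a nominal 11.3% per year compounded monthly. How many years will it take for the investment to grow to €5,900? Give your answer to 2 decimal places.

14.16 years

Periodic rate i = 0.113/12 = 0.00941667.
n = ln(5900/1200) / ln(1+0.00941667) = ln(4.91667) / 0.009373 = 169.9240 months
= 169.9240/12 years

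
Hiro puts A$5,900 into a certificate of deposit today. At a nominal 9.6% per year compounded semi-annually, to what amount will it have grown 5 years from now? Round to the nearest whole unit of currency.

A$9,429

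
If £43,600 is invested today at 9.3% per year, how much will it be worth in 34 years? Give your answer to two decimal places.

£896,544.80

FV = 43,600 × (1 + 0.093)^34 = 896,544.7992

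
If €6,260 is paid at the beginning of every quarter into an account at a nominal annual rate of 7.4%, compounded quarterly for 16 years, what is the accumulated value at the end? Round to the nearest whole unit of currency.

€769,322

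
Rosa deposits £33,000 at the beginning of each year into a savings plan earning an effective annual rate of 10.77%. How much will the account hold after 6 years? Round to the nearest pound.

FV = PMT · [(1+i)^n − 1] / i × (1+i) = 33000 · 8.714327 = 287,572.7937
(annuity-due: payments at period start, so ×(1+i).)

£287,573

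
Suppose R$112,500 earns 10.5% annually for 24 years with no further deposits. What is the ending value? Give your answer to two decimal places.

R$1,235,512.65

FV = 112,500 × (1 + 0.105)^24 = 1,235,512.6460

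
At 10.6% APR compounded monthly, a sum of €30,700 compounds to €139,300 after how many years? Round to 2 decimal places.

Periodic rate i = 0.106/12 = 0.00883333.
n = ln(139300/30700) / ln(1+0.00883333) = ln(4.53746) / 0.008795 = 171.9665 months
= 171.9665/12 years

14.33 years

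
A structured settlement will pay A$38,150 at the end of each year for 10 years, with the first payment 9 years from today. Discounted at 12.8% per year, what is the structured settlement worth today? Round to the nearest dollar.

Value one period before first payment (t=8): 38150 × [1 − (1+0.128)^(−10)] / 0.128 = 38150 × 5.469895 = 208,676.5008
Discount back 8 years: 208,676.5008 × (1+0.128)^(−8) = 208,676.5008 × 0.381529 = 79,616.0723

A$79,616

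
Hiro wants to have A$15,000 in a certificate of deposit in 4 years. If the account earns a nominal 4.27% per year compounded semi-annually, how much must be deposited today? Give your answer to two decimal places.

i = 0.0427/2 = 0.02135 per half-year; n = 4·2 = 8.
PV = FV·(1+i)^(−n) = 15,000 × 0.844507 = 12,667.6050

A$12,667.61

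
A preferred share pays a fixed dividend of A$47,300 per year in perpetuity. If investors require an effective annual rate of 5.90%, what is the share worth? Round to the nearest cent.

PV = C/r = 47300/0.059 = 801,694.9153

A$801,694.92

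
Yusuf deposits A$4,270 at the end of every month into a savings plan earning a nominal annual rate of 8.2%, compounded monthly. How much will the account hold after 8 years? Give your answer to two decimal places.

i = 0.082/12 = 0.00683333 per month; n = 8·12 = 96.
FV = 4270 × [(1+0.00683333)^96 − 1] / 0.00683333 = 4270 × 135.040067 = 576,621.0846

A$576,621.08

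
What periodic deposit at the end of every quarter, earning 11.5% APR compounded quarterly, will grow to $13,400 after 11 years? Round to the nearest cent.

$155.32

i = 0.115/4 = 0.02875 per quarter; n = 11·4 = 44.
FV-annuity factor = 86.275943; PMT = 13400 / 86.275943 = 155.3156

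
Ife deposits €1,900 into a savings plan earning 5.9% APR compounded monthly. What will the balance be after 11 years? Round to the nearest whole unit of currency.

Periodic rate i = 0.059/12 = 0.00491667; n = 11 × 12 = 132 periods.
FV = PV·(1+i)^n = 1,900 × 1.910586 = 3,630.1125

€3,630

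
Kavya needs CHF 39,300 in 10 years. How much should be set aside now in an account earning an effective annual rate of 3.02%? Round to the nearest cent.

CHF 29,186.17

PV = FV·(1+i)^(−n) = 39,300 × 0.742651 = 29,186.1691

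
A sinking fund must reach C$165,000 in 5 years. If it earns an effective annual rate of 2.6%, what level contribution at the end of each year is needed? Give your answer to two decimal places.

PMT = 165000 / ( [(1+0.026)^5 − 1] / 0.026 ) = 165000 / 5.266848 = 31,328.0333

C$31,328.03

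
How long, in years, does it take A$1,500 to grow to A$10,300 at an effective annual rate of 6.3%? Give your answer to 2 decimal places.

31.54 years

(1+i)^n = 10300/1500 = 6.86667, so n = ln 6.86667 / ln 1.063 = 31.5357 years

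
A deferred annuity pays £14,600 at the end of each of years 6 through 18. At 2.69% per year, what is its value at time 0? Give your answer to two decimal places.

Value one period before first payment (t=5): 14600 × [1 − (1+0.0269)^(−13)] / 0.0269 = 14600 × 10.848913 = 158,394.1235
PV₀ = 158,394.1235 / (1+0.0269)^5 = 158,394.1235 / 1.141933 = 138,706.9734

£138,706.97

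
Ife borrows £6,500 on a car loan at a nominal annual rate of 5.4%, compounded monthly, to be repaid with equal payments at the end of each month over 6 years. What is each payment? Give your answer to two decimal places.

With 12 periods per year: i = 0.0045, n = 72.
Annuity-PV factor = 61.383087; PMT = 6500 / 61.383087 = 105.8924

£105.89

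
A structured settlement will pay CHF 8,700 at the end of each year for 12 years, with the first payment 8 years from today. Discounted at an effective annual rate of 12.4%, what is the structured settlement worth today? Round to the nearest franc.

CHF 23,343

Value one period before first payment (t=7): 8700 × [1 − (1+0.124)^(−12)] / 0.124 = 8700 × 6.081243 = 52,906.8120
PV₀ = 52,906.8120 / (1+0.124)^7 = 52,906.8120 / 2.266544 = 23,342.5025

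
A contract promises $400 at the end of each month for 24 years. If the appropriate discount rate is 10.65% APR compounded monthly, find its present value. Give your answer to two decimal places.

$41,532.63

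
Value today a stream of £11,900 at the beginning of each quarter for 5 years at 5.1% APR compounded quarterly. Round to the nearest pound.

£211,575

i = 0.051/4 = 0.01275 per quarter; n = 5·4 = 20.
PV = PMT · [1 − (1+i)^(−n)] / i × (1+i) = 11900 · 17.779392 = 211,574.7694
Payments are at the start of each period, so multiply by (1+i).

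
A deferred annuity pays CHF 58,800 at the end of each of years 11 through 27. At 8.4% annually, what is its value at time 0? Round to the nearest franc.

CHF 233,162

Value one period before first payment (t=10): 58800 × [1 − (1+0.084)^(−17)] / 0.084 = 58800 × 8.883260 = 522,335.6699
PV₀ = 522,335.6699 / (1+0.084)^10 = 522,335.6699 / 2.240231 = 233,161.5118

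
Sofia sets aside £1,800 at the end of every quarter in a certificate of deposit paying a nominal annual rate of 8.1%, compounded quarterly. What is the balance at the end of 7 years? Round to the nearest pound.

£66,934

i = 0.081/4 = 0.02025 per quarter; n = 7·4 = 28.
FV = PMT · [(1+i)^n − 1] / i = 1800 · 37.185779 = 66,934.4027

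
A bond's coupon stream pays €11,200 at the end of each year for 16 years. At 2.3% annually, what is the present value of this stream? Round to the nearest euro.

PV = 11200 × [1 − (1+0.023)^(−16)] / 0.023 = 11200 × 13.260518 = 148,517.7991

€148,518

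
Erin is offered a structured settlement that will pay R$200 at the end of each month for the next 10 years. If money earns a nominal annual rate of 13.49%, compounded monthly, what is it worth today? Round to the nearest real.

R$13,139

i = 0.1349/12 = 0.0112417 per month; n = 10·12 = 120.
PV = 200 × [1 − (1+0.0112417)^(−120)] / 0.0112417 = 200 × 65.696661 = 13,139.3323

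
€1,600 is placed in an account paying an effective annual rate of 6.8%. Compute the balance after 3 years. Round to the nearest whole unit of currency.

FV = PV·(1+i)^n = 1,600 × 1.218186 = 1,949.0983

€1,949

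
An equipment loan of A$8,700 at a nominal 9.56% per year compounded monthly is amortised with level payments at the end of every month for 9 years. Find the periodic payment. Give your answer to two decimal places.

A$120.42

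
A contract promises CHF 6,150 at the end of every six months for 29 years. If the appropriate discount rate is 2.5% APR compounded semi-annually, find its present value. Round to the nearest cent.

CHF 252,639.08

With 2 periods per year: i = 0.0125, n = 58.
PV = PMT · [1 − (1+i)^(−n)] / i = 6150 · 41.079524 = 252,639.0756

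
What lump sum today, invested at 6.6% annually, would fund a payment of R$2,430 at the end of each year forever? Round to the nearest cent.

R$36,818.18

PV = C/r = 2430/0.066 = 36,818.1818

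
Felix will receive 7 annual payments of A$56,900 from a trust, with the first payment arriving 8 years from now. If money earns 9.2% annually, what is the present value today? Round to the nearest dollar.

PV at t=7 (ordinary 7-year annuity): 56900 × a(7|0.092) = 56900 × 4.999354 = 284,463.2610
Discount back 7 years: 284,463.2610 × (1+0.092)^(−7) = 284,463.2610 × 0.540059 = 153,627.0587

A$153,627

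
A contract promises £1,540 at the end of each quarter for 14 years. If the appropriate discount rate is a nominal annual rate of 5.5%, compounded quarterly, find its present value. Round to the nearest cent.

i = 0.055/4 = 0.01375 per quarter; n = 14·4 = 56.
PV = 1540 × [1 − (1+0.01375)^(−56)] / 0.01375 = 1540 × 38.876488 = 59,869.7919

£59,869.79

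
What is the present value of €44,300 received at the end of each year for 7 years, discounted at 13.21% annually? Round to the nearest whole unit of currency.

€194,648

PV = PMT · [1 − (1+i)^(−n)] / i = 44300 · 4.393853 = 194,647.7041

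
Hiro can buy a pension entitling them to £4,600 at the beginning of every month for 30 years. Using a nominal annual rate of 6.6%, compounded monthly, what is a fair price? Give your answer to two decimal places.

£724,220.80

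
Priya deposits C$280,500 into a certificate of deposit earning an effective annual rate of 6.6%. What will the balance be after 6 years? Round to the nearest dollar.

FV = PV·(1+i)^n = 280,500 × 1.467382 = 411,600.6896

C$411,601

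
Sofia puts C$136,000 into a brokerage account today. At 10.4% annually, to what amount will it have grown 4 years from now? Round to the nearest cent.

C$202,029.69

136,000 × (1+0.104)^4 = 136,000 × 1.485512 = 202,029.6921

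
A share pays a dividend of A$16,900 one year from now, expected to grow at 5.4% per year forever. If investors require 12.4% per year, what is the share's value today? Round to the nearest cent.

A$241,428.57

PV = D₁/(r − g) = 16900/(0.124 − 0.054) = 241,428.5714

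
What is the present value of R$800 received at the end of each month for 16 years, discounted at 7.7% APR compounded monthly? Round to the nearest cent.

R$88,163.04

Periodic rate i = 0.077/12 = 0.00641667; n = 16 × 12 = 192 periods.
Annuity factor a(192|0.00641667) = 110.203799; PV = 800 × 110.203799 = 88,163.0391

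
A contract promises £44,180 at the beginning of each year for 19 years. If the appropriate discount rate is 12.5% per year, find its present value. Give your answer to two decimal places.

Annuity factor a(19|0.125) × (1+i) = 8.039838; PV = 44180 × 8.039838 = 355,200.0361
(annuity-due: payments at period start, so ×(1+i).)

£355,200.04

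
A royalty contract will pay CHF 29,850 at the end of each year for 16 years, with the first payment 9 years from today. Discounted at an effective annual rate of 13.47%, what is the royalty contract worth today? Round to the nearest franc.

CHF 69,959

PV at t=8 (ordinary 16-year annuity): 29850 × a(16|0.1347) = 29850 × 6.440946 = 192,262.2290
PV₀ = 192,262.2290 / (1+0.1347)^8 = 192,262.2290 / 2.748201 = 69,959.3127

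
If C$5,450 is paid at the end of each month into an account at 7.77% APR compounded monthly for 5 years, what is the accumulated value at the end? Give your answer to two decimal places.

With 12 periods per year: i = 0.006475, n = 60.
Accumulation factor s(60|0.006475) = 73.038022; FV = 5450 × 73.038022 = 398,057.2196

C$398,057.22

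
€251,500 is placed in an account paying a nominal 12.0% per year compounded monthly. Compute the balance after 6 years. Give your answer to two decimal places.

i = 0.12/12 = 0.01 per month; n = 6·12 = 72.
251,500 × (1+0.01)^72 = 251,500 × 2.047099 = 514,845.4770

€514,845.48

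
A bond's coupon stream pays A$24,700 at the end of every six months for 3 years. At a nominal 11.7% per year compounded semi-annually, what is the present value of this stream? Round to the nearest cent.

i = 0.117/2 = 0.0585 per half-year; n = 3·2 = 6.
PV = PMT · [1 − (1+i)^(−n)] / i = 24700 · 4.940584 = 122,032.4350

A$122,032.43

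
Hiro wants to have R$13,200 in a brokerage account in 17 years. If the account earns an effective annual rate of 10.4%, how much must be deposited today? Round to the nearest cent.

R$2,455.27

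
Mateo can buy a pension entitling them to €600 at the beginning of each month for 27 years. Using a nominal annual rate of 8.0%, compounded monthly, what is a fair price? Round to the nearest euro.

i = 0.08/12 = 0.00666667 per month; n = 27·12 = 324.
Annuity factor a(324|0.00666667) × (1+i) = 133.460631; PV = 600 × 133.460631 = 80,076.3788
(Beginning-of-period payments → annuity-due factor ×(1+i).)

€80,076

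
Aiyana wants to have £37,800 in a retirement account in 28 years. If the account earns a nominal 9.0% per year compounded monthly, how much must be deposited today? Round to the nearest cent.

With 12 periods per year: i = 0.0075, n = 336.
Discount factor = (1+0.0075)^(−336) = 0.081220; PV = 37,800 × 0.081220 = 3,070.1061

£3,070.11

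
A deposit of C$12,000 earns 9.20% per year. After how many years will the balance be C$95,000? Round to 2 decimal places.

n = ln(95000/12000) / ln(1+0.092) = ln(7.91667) / 0.088011 = 23.5081 years

23.51 years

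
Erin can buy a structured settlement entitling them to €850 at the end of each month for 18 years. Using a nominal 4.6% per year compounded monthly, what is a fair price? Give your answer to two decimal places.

€124,702.89

With 12 periods per year: i = 0.00383333, n = 216.
PV = 850 × [1 − (1+0.00383333)^(−216)] / 0.00383333 = 850 × 146.709278 = 124,702.8864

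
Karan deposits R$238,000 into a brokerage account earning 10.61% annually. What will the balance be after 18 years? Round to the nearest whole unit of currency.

FV = PV·(1+i)^n = 238,000 × 6.141848 = 1,461,759.8161

R$1,461,760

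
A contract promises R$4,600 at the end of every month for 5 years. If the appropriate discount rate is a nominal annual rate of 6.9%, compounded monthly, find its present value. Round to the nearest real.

R$232,864

i = 0.069/12 = 0.00575 per month; n = 5·12 = 60.
PV = PMT · [1 − (1+i)^(−n)] / i = 4600 · 50.622524 = 232,863.6127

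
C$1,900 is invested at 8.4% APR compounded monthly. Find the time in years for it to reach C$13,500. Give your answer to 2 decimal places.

Periodic rate i = 0.084/12 = 0.007.
n = ln(13500/1900) / ln(1+0.007) = ln(7.10526) / 0.006976 = 281.0987 months
= 281.0987/12 years

23.42 years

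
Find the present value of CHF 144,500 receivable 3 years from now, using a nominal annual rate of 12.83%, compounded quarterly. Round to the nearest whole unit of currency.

i = 0.1283/4 = 0.032075 per quarter; n = 3·4 = 12.
Discount factor = (1+0.032075)^(−12) = 0.684644; PV = 144,500 × 0.684644 = 98,931.0795

CHF 98,931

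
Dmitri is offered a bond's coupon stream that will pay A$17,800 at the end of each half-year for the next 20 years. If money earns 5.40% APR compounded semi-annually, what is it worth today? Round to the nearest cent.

Periodic rate i = 0.054/2 = 0.027; n = 20 × 2 = 40 periods.
PV = 17800 × [1 − (1+0.027)^(−40)] / 0.027 = 17800 × 24.277983 = 432,148.0895

A$432,148.09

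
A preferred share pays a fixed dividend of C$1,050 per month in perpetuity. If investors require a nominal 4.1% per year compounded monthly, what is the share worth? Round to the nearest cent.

Periodic rate i = 0.041/12 = 0.00341667.
PV = C/r = 1050/0.00341667 = 307,317.0732

C$307,317.07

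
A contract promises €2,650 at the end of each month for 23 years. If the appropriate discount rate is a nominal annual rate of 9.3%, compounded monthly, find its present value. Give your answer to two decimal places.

i = 0.093/12 = 0.00775 per month; n = 23·12 = 276.
PV = PMT · [1 − (1+i)^(−n)] / i = 2650 · 113.709970 = 301,331.4214

€301,331.42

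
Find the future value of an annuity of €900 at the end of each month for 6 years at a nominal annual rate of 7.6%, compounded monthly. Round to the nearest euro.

€81,779

Periodic rate i = 0.076/12 = 0.00633333; n = 6 × 12 = 72 periods.
Accumulation factor s(72|0.00633333) = 90.865781; FV = 900 × 90.865781 = 81,779.2026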